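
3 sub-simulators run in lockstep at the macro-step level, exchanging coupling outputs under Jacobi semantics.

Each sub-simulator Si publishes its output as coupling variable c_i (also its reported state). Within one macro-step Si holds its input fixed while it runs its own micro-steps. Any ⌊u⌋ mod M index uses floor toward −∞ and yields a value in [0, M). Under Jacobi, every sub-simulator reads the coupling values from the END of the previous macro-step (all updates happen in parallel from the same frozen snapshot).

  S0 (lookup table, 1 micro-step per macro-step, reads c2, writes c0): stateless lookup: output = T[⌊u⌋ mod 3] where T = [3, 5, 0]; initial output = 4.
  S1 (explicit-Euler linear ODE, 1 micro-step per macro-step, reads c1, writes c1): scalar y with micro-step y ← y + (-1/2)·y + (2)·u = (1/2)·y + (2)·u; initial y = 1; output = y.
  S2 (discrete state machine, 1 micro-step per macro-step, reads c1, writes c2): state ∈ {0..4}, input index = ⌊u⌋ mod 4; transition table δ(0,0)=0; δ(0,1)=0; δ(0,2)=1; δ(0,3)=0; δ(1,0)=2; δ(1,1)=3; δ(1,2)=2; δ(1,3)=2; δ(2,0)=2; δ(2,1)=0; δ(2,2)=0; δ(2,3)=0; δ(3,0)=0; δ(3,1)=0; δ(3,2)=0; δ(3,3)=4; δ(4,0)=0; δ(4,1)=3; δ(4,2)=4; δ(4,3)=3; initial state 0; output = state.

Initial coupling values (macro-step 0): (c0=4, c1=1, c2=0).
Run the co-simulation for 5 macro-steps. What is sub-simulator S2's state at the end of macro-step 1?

S2 state at macro-step 1 = 0

macro 1: S0 reads c2=0 → after 1×micro: 3; S1 reads c1=1 → after 1×micro: 5/2; S2 reads c1=1 → after 1×micro: 0 ⇒ (c0=3, c1=5/2, c2=0)
macro 2: S0 reads c2=0 → after 1×micro: 3; S1 reads c1=5/2 → after 1×micro: 25/4; S2 reads c1=5/2 → after 1×micro: 1 ⇒ (c0=3, c1=25/4, c2=1)
macro 3: S0 reads c2=1 → after 1×micro: 5; S1 reads c1=25/4 → after 1×micro: 125/8; S2 reads c1=25/4 → after 1×micro: 2 ⇒ (c0=5, c1=125/8, c2=2)
macro 4: S0 reads c2=2 → after 1×micro: 0; S1 reads c1=125/8 → after 1×micro: 625/16; S2 reads c1=125/8 → after 1×micro: 0 ⇒ (c0=0, c1=625/16, c2=0)
macro 5: S0 reads c2=0 → after 1×micro: 3; S1 reads c1=625/16 → after 1×micro: 3125/32; S2 reads c1=625/16 → after 1×micro: 0 ⇒ (c0=3, c1=3125/32, c2=0)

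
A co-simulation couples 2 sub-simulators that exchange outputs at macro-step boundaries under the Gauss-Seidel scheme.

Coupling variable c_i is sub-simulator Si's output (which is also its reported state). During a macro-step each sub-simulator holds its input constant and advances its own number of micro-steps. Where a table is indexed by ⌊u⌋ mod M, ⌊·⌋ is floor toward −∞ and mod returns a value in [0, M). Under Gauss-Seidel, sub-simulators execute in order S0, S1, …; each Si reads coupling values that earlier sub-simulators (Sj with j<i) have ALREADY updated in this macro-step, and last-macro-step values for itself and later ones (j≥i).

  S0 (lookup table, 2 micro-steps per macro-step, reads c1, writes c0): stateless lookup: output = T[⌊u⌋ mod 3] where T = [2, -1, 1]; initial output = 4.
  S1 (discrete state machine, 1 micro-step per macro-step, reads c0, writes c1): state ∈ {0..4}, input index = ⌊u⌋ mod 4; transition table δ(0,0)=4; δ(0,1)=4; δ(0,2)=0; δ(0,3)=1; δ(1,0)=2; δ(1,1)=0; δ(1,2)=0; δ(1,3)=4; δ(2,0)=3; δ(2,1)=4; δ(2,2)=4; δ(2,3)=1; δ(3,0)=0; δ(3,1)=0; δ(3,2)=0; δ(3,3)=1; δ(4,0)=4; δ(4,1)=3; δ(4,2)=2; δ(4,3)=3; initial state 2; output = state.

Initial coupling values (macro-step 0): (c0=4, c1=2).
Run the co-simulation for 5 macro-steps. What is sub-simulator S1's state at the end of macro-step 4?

S1 state at macro-step 4 = 0

macro 1: S0 reads c1=2 → after 2×micro: 1; S1 reads c0=1 → after 1×micro: 4 ⇒ (c0=1, c1=4)
macro 2: S0 reads c1=4 → after 2×micro: -1; S1 reads c0=-1 → after 1×micro: 3 ⇒ (c0=-1, c1=3)
macro 3: S0 reads c1=3 → after 2×micro: 2; S1 reads c0=2 → after 1×micro: 0 ⇒ (c0=2, c1=0)
macro 4: S0 reads c1=0 → after 2×micro: 2; S1 reads c0=2 → after 1×micro: 0 ⇒ (c0=2, c1=0)
macro 5: S0 reads c1=0 → after 2×micro: 2; S1 reads c0=2 → after 1×micro: 0 ⇒ (c0=2, c1=0)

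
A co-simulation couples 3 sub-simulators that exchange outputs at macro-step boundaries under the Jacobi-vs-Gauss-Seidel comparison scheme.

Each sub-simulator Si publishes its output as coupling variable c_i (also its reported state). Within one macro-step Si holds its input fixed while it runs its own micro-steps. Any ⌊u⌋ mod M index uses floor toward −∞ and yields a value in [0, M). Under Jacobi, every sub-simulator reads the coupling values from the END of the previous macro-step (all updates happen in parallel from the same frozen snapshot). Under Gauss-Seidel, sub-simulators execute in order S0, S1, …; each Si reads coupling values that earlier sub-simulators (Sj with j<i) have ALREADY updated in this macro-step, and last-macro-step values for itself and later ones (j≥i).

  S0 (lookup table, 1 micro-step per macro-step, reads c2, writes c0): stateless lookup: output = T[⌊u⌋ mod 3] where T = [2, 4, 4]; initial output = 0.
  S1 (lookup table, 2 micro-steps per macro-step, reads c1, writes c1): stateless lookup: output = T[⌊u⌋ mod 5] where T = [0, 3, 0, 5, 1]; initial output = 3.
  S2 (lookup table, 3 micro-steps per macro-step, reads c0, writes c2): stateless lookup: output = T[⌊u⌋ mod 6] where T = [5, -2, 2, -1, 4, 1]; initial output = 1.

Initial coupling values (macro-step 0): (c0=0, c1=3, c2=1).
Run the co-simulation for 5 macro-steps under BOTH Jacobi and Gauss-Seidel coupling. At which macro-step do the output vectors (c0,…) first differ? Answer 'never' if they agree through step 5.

[Jacobi] macro 1: S0 reads c2=1 → after 1×micro: 4; S1 reads c1=3 → after 2×micro: 5; S2 reads c0=0 → after 3×micro: 5 ⇒ (c0=4, c1=5, c2=5)
[Jacobi] macro 2: S0 reads c2=5 → after 1×micro: 4; S1 reads c1=5 → after 2×micro: 0; S2 reads c0=4 → after 3×micro: 4 ⇒ (c0=4, c1=0, c2=4)
[Jacobi] macro 3: S0 reads c2=4 → after 1×micro: 4; S1 reads c1=0 → after 2×micro: 0; S2 reads c0=4 → after 3×micro: 4 ⇒ (c0=4, c1=0, c2=4)
[Jacobi] macro 4: S0 reads c2=4 → after 1×micro: 4; S1 reads c1=0 → after 2×micro: 0; S2 reads c0=4 → after 3×micro: 4 ⇒ (c0=4, c1=0, c2=4)
[Jacobi] macro 5: S0 reads c2=4 → after 1×micro: 4; S1 reads c1=0 → after 2×micro: 0; S2 reads c0=4 → after 3×micro: 4 ⇒ (c0=4, c1=0, c2=4)
[Gauss-Seidel] macro 1: S0 reads c2=1 → after 1×micro: 4; S1 reads c1=3 → after 2×micro: 5; S2 reads c0=4 → after 3×micro: 4 ⇒ (c0=4, c1=5, c2=4)
[Gauss-Seidel] macro 2: S0 reads c2=4 → after 1×micro: 4; S1 reads c1=5 → after 2×micro: 0; S2 reads c0=4 → after 3×micro: 4 ⇒ (c0=4, c1=0, c2=4)
[Gauss-Seidel] macro 3: S0 reads c2=4 → after 1×micro: 4; S1 reads c1=0 → after 2×micro: 0; S2 reads c0=4 → after 3×micro: 4 ⇒ (c0=4, c1=0, c2=4)
[Gauss-Seidel] macro 4: S0 reads c2=4 → after 1×micro: 4; S1 reads c1=0 → after 2×micro: 0; S2 reads c0=4 → after 3×micro: 4 ⇒ (c0=4, c1=0, c2=4)
[Gauss-Seidel] macro 5: S0 reads c2=4 → after 1×micro: 4; S1 reads c1=0 → after 2×micro: 0; S2 reads c0=4 → after 3×micro: 4 ⇒ (c0=4, c1=0, c2=4)

first divergence at macro-step: 1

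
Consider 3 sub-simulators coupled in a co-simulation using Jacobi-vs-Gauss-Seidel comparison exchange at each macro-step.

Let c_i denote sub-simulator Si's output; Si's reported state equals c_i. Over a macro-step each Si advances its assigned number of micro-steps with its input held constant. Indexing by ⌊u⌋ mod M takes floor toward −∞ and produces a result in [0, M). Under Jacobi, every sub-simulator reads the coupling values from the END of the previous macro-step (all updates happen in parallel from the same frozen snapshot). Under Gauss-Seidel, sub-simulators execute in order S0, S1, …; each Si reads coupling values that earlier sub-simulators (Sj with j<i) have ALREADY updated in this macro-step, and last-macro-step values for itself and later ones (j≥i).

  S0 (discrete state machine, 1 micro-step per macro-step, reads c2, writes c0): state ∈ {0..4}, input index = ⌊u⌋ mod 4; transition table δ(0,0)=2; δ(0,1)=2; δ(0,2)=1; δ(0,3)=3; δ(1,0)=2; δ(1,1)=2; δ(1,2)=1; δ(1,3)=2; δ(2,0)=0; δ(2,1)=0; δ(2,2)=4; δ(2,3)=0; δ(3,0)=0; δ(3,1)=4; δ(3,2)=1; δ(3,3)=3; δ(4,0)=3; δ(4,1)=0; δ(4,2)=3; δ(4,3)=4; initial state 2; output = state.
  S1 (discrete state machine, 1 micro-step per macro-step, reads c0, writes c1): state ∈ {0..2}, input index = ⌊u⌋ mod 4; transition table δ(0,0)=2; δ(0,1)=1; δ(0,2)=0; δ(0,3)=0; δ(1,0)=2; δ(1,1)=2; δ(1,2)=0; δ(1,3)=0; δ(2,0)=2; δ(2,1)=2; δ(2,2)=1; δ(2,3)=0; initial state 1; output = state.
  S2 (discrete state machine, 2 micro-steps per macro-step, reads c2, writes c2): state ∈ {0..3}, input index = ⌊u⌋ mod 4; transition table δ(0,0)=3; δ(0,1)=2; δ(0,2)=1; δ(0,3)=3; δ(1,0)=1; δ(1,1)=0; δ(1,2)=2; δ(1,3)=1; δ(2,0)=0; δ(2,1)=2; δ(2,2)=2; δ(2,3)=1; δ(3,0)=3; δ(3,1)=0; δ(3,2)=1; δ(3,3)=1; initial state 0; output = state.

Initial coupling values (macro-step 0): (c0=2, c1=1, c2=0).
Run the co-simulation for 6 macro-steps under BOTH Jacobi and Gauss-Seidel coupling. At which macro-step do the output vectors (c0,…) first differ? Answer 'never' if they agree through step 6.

[Jacobi] macro 1: S0 reads c2=0 → after 1×micro: 0; S1 reads c0=2 → after 1×micro: 0; S2 reads c2=0 → after 2×micro: 3 ⇒ (c0=0, c1=0, c2=3)
[Jacobi] macro 2: S0 reads c2=3 → after 1×micro: 3; S1 reads c0=0 → after 1×micro: 2; S2 reads c2=3 → after 2×micro: 1 ⇒ (c0=3, c1=2, c2=1)
[Jacobi] macro 3: S0 reads c2=1 → after 1×micro: 4; S1 reads c0=3 → after 1×micro: 0; S2 reads c2=1 → after 2×micro: 2 ⇒ (c0=4, c1=0, c2=2)
[Jacobi] macro 4: S0 reads c2=2 → after 1×micro: 3; S1 reads c0=4 → after 1×micro: 2; S2 reads c2=2 → after 2×micro: 2 ⇒ (c0=3, c1=2, c2=2)
[Jacobi] macro 5: S0 reads c2=2 → after 1×micro: 1; S1 reads c0=3 → after 1×micro: 0; S2 reads c2=2 → after 2×micro: 2 ⇒ (c0=1, c1=0, c2=2)
[Jacobi] macro 6: S0 reads c2=2 → after 1×micro: 1; S1 reads c0=1 → after 1×micro: 1; S2 reads c2=2 → after 2×micro: 2 ⇒ (c0=1, c1=1, c2=2)
[Gauss-Seidel] macro 1: S0 reads c2=0 → after 1×micro: 0; S1 reads c0=0 → after 1×micro: 2; S2 reads c2=0 → after 2×micro: 3 ⇒ (c0=0, c1=2, c2=3)
[Gauss-Seidel] macro 2: S0 reads c2=3 → after 1×micro: 3; S1 reads c0=3 → after 1×micro: 0; S2 reads c2=3 → after 2×micro: 1 ⇒ (c0=3, c1=0, c2=1)
[Gauss-Seidel] macro 3: S0 reads c2=1 → after 1×micro: 4; S1 reads c0=4 → after 1×micro: 2; S2 reads c2=1 → after 2×micro: 2 ⇒ (c0=4, c1=2, c2=2)
[Gauss-Seidel] macro 4: S0 reads c2=2 → after 1×micro: 3; S1 reads c0=3 → after 1×micro: 0; S2 reads c2=2 → after 2×micro: 2 ⇒ (c0=3, c1=0, c2=2)
[Gauss-Seidel] macro 5: S0 reads c2=2 → after 1×micro: 1; S1 reads c0=1 → after 1×micro: 1; S2 reads c2=2 → after 2×micro: 2 ⇒ (c0=1, c1=1, c2=2)
[Gauss-Seidel] macro 6: S0 reads c2=2 → after 1×micro: 1; S1 reads c0=1 → after 1×micro: 2; S2 reads c2=2 → after 2×micro: 2 ⇒ (c0=1, c1=2, c2=2)

first divergence at macro-step: 1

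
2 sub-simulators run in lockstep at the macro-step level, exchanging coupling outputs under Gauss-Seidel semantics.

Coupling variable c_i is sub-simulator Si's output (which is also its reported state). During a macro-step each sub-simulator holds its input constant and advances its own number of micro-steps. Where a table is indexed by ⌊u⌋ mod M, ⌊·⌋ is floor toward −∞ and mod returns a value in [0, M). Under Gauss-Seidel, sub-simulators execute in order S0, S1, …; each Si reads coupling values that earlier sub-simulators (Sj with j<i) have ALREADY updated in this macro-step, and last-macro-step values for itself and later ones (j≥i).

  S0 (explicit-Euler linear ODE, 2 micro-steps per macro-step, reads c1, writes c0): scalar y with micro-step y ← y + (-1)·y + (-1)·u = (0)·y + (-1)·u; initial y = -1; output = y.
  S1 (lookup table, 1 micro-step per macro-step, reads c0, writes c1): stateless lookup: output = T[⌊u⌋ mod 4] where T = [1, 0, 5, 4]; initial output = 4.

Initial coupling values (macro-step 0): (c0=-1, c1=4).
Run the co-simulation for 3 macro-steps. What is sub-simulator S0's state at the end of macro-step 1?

macro 1: S0 reads c1=4 → after 2×micro: -4; S1 reads c0=-4 → after 1×micro: 1 ⇒ (c0=-4, c1=1)
macro 2: S0 reads c1=1 → after 2×micro: -1; S1 reads c0=-1 → after 1×micro: 4 ⇒ (c0=-1, c1=4)
macro 3: S0 reads c1=4 → after 2×micro: -4; S1 reads c0=-4 → after 1×micro: 1 ⇒ (c0=-4, c1=1)

S0 state at macro-step 1 = -4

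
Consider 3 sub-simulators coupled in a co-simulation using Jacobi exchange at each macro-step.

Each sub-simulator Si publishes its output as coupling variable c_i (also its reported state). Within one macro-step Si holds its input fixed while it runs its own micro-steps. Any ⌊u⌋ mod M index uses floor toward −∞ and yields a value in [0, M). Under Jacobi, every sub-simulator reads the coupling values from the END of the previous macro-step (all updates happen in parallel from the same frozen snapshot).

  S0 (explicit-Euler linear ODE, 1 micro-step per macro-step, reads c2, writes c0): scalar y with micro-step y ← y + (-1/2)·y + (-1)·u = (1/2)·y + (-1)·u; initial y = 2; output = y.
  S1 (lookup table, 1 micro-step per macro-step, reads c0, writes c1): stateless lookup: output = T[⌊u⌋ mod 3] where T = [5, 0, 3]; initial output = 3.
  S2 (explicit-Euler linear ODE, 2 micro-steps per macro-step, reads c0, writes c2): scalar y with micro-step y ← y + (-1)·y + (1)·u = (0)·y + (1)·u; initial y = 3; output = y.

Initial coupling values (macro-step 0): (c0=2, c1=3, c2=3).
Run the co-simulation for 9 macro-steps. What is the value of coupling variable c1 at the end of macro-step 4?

macro 1: S0 reads c2=3 → after 1×micro: -2; S1 reads c0=2 → after 1×micro: 3; S2 reads c0=2 → after 2×micro: 2 ⇒ (c0=-2, c1=3, c2=2)
macro 2: S0 reads c2=2 → after 1×micro: -3; S1 reads c0=-2 → after 1×micro: 0; S2 reads c0=-2 → after 2×micro: -2 ⇒ (c0=-3, c1=0, c2=-2)
macro 3: S0 reads c2=-2 → after 1×micro: 1/2; S1 reads c0=-3 → after 1×micro: 5; S2 reads c0=-3 → after 2×micro: -3 ⇒ (c0=1/2, c1=5, c2=-3)
macro 4: S0 reads c2=-3 → after 1×micro: 13/4; S1 reads c0=1/2 → after 1×micro: 5; S2 reads c0=1/2 → after 2×micro: 1/2 ⇒ (c0=13/4, c1=5, c2=1/2)
macro 5: S0 reads c2=1/2 → after 1×micro: 9/8; S1 reads c0=13/4 → after 1×micro: 5; S2 reads c0=13/4 → after 2×micro: 13/4 ⇒ (c0=9/8, c1=5, c2=13/4)
macro 6: S0 reads c2=13/4 → after 1×micro: -43/16; S1 reads c0=9/8 → after 1×micro: 0; S2 reads c0=9/8 → after 2×micro: 9/8 ⇒ (c0=-43/16, c1=0, c2=9/8)
macro 7: S0 reads c2=9/8 → after 1×micro: -79/32; S1 reads c0=-43/16 → after 1×micro: 5; S2 reads c0=-43/16 → after 2×micro: -43/16 ⇒ (c0=-79/32, c1=5, c2=-43/16)
macro 8: S0 reads c2=-43/16 → after 1×micro: 93/64; S1 reads c0=-79/32 → after 1×micro: 5; S2 reads c0=-79/32 → after 2×micro: -79/32 ⇒ (c0=93/64, c1=5, c2=-79/32)
macro 9: S0 reads c2=-79/32 → after 1×micro: 409/128; S1 reads c0=93/64 → after 1×micro: 0; S2 reads c0=93/64 → after 2×micro: 93/64 ⇒ (c0=409/128, c1=0, c2=93/64)

c1 at macro-step 4 = 5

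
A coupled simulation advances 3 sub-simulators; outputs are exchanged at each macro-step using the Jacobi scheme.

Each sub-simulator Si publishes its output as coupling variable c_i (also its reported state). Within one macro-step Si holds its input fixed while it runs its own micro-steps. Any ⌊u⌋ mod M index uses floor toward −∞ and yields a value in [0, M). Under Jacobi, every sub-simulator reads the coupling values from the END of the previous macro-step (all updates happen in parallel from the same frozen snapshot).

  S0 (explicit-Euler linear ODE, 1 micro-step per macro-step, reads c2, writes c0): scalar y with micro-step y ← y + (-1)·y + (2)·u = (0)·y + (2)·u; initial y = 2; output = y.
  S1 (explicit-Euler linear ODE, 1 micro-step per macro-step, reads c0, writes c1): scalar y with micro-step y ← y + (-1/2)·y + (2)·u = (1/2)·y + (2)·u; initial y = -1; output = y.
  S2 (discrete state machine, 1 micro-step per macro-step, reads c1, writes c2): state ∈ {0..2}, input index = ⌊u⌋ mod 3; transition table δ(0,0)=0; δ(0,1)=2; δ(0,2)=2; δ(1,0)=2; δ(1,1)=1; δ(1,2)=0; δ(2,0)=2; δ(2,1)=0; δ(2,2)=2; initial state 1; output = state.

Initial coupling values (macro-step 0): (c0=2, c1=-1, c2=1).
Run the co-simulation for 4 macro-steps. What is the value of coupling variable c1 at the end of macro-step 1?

macro 1: S0 reads c2=1 → after 1×micro: 2; S1 reads c0=2 → after 1×micro: 7/2; S2 reads c1=-1 → after 1×micro: 0 ⇒ (c0=2, c1=7/2, c2=0)
macro 2: S0 reads c2=0 → after 1×micro: 0; S1 reads c0=2 → after 1×micro: 23/4; S2 reads c1=7/2 → after 1×micro: 0 ⇒ (c0=0, c1=23/4, c2=0)
macro 3: S0 reads c2=0 → after 1×micro: 0; S1 reads c0=0 → after 1×micro: 23/8; S2 reads c1=23/4 → after 1×micro: 2 ⇒ (c0=0, c1=23/8, c2=2)
macro 4: S0 reads c2=2 → after 1×micro: 4; S1 reads c0=0 → after 1×micro: 23/16; S2 reads c1=23/8 → after 1×micro: 2 ⇒ (c0=4, c1=23/16, c2=2)

c1 at macro-step 1 = 7/2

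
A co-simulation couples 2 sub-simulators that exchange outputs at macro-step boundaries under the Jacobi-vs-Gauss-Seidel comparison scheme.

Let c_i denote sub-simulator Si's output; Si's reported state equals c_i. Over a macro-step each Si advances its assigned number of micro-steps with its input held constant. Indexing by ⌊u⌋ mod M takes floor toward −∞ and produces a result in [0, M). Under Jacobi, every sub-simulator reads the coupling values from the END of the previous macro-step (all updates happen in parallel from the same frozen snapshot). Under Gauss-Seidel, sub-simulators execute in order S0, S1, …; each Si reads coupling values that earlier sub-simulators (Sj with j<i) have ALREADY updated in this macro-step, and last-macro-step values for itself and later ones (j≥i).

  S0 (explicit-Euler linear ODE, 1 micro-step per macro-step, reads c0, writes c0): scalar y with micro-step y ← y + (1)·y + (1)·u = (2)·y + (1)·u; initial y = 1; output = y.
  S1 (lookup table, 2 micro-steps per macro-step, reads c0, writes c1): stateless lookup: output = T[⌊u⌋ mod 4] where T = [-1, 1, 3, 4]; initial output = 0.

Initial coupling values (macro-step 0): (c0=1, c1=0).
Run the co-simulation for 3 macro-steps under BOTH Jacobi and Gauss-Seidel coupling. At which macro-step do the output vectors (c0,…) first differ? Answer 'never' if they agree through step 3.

[Jacobi] macro 1: S0 reads c0=1 → after 1×micro: 3; S1 reads c0=1 → after 2×micro: 1 ⇒ (c0=3, c1=1)
[Jacobi] macro 2: S0 reads c0=3 → after 1×micro: 9; S1 reads c0=3 → after 2×micro: 4 ⇒ (c0=9, c1=4)
[Jacobi] macro 3: S0 reads c0=9 → after 1×micro: 27; S1 reads c0=9 → after 2×micro: 1 ⇒ (c0=27, c1=1)
[Gauss-Seidel] macro 1: S0 reads c0=1 → after 1×micro: 3; S1 reads c0=3 → after 2×micro: 4 ⇒ (c0=3, c1=4)
[Gauss-Seidel] macro 2: S0 reads c0=3 → after 1×micro: 9; S1 reads c0=9 → after 2×micro: 1 ⇒ (c0=9, c1=1)
[Gauss-Seidel] macro 3: S0 reads c0=9 → after 1×micro: 27; S1 reads c0=27 → after 2×micro: 4 ⇒ (c0=27, c1=4)

first divergence at macro-step: 1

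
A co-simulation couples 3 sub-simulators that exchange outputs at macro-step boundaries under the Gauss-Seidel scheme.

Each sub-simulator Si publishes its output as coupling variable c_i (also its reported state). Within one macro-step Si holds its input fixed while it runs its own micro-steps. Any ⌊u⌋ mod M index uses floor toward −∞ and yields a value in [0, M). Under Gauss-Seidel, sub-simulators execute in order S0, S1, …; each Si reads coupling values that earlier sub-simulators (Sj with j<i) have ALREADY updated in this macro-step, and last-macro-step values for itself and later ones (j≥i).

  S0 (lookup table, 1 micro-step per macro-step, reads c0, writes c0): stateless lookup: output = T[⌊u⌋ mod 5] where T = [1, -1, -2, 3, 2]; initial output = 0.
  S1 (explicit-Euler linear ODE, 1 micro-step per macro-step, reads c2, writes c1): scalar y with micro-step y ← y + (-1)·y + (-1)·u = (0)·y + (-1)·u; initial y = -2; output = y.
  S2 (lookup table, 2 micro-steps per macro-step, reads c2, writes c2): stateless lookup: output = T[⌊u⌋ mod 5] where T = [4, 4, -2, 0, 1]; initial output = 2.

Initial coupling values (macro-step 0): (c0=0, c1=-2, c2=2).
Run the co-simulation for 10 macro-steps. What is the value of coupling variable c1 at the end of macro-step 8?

macro 1: S0 reads c0=0 → after 1×micro: 1; S1 reads c2=2 → after 1×micro: -2; S2 reads c2=2 → after 2×micro: -2 ⇒ (c0=1, c1=-2, c2=-2)
macro 2: S0 reads c0=1 → after 1×micro: -1; S1 reads c2=-2 → after 1×micro: 2; S2 reads c2=-2 → after 2×micro: 0 ⇒ (c0=-1, c1=2, c2=0)
macro 3: S0 reads c0=-1 → after 1×micro: 2; S1 reads c2=0 → after 1×micro: 0; S2 reads c2=0 → after 2×micro: 4 ⇒ (c0=2, c1=0, c2=4)
macro 4: S0 reads c0=2 → after 1×micro: -2; S1 reads c2=4 → after 1×micro: -4; S2 reads c2=4 → after 2×micro: 1 ⇒ (c0=-2, c1=-4, c2=1)
macro 5: S0 reads c0=-2 → after 1×micro: 3; S1 reads c2=1 → after 1×micro: -1; S2 reads c2=1 → after 2×micro: 4 ⇒ (c0=3, c1=-1, c2=4)
macro 6: S0 reads c0=3 → after 1×micro: 3; S1 reads c2=4 → after 1×micro: -4; S2 reads c2=4 → after 2×micro: 1 ⇒ (c0=3, c1=-4, c2=1)
macro 7: S0 reads c0=3 → after 1×micro: 3; S1 reads c2=1 → after 1×micro: -1; S2 reads c2=1 → after 2×micro: 4 ⇒ (c0=3, c1=-1, c2=4)
macro 8: S0 reads c0=3 → after 1×micro: 3; S1 reads c2=4 → after 1×micro: -4; S2 reads c2=4 → after 2×micro: 1 ⇒ (c0=3, c1=-4, c2=1)
macro 9: S0 reads c0=3 → after 1×micro: 3; S1 reads c2=1 → after 1×micro: -1; S2 reads c2=1 → after 2×micro: 4 ⇒ (c0=3, c1=-1, c2=4)
macro 10: S0 reads c0=3 → after 1×micro: 3; S1 reads c2=4 → after 1×micro: -4; S2 reads c2=4 → after 2×micro: 1 ⇒ (c0=3, c1=-4, c2=1)

c1 at macro-step 8 = -4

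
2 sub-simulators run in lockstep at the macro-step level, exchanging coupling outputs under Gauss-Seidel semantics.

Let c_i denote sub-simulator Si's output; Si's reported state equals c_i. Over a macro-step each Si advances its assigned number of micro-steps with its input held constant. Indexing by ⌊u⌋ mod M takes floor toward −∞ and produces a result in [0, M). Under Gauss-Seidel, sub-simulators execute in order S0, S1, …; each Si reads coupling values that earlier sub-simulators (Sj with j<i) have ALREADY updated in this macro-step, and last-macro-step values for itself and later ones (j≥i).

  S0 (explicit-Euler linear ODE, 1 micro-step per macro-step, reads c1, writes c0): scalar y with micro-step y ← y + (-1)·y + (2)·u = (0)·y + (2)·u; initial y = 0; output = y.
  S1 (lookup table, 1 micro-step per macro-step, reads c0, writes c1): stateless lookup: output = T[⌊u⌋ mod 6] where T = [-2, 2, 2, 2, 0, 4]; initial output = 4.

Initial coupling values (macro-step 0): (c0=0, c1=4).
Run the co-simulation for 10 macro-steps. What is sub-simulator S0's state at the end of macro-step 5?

macro 1: S0 reads c1=4 → after 1×micro: 8; S1 reads c0=8 → after 1×micro: 2 ⇒ (c0=8, c1=2)
macro 2: S0 reads c1=2 → after 1×micro: 4; S1 reads c0=4 → after 1×micro: 0 ⇒ (c0=4, c1=0)
macro 3: S0 reads c1=0 → after 1×micro: 0; S1 reads c0=0 → after 1×micro: -2 ⇒ (c0=0, c1=-2)
macro 4: S0 reads c1=-2 → after 1×micro: -4; S1 reads c0=-4 → after 1×micro: 2 ⇒ (c0=-4, c1=2)
macro 5: S0 reads c1=2 → after 1×micro: 4; S1 reads c0=4 → after 1×micro: 0 ⇒ (c0=4, c1=0)
macro 6: S0 reads c1=0 → after 1×micro: 0; S1 reads c0=0 → after 1×micro: -2 ⇒ (c0=0, c1=-2)
macro 7: S0 reads c1=-2 → after 1×micro: -4; S1 reads c0=-4 → after 1×micro: 2 ⇒ (c0=-4, c1=2)
macro 8: S0 reads c1=2 → after 1×micro: 4; S1 reads c0=4 → after 1×micro: 0 ⇒ (c0=4, c1=0)
macro 9: S0 reads c1=0 → after 1×micro: 0; S1 reads c0=0 → after 1×micro: -2 ⇒ (c0=0, c1=-2)
macro 10: S0 reads c1=-2 → after 1×micro: -4; S1 reads c0=-4 → after 1×micro: 2 ⇒ (c0=-4, c1=2)

S0 state at macro-step 5 = 4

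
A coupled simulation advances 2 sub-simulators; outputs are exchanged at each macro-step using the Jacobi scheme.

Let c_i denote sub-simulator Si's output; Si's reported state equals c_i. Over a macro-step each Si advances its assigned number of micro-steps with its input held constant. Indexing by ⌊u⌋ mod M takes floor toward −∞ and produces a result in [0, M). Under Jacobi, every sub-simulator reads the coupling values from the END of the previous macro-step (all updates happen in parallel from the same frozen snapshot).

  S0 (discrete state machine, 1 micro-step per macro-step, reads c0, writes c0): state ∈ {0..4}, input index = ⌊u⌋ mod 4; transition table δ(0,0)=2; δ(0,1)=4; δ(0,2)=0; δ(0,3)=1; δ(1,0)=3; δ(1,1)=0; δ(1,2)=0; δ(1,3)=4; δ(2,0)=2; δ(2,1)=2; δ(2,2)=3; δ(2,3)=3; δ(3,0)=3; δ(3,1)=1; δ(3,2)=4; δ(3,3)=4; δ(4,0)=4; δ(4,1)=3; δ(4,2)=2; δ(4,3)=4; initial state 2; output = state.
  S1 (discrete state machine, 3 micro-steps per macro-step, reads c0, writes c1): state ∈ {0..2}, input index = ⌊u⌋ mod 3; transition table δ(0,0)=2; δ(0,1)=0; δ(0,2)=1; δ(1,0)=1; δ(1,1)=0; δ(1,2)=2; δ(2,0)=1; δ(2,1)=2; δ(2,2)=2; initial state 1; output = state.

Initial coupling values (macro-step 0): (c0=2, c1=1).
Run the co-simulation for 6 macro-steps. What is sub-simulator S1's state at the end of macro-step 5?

macro 1: S0 reads c0=2 → after 1×micro: 3; S1 reads c0=2 → after 3×micro: 2 ⇒ (c0=3, c1=2)
macro 2: S0 reads c0=3 → after 1×micro: 4; S1 reads c0=3 → after 3×micro: 1 ⇒ (c0=4, c1=1)
macro 3: S0 reads c0=4 → after 1×micro: 4; S1 reads c0=4 → after 3×micro: 0 ⇒ (c0=4, c1=0)
macro 4: S0 reads c0=4 → after 1×micro: 4; S1 reads c0=4 → after 3×micro: 0 ⇒ (c0=4, c1=0)
macro 5: S0 reads c0=4 → after 1×micro: 4; S1 reads c0=4 → after 3×micro: 0 ⇒ (c0=4, c1=0)
macro 6: S0 reads c0=4 → after 1×micro: 4; S1 reads c0=4 → after 3×micro: 0 ⇒ (c0=4, c1=0)

S1 state at macro-step 5 = 0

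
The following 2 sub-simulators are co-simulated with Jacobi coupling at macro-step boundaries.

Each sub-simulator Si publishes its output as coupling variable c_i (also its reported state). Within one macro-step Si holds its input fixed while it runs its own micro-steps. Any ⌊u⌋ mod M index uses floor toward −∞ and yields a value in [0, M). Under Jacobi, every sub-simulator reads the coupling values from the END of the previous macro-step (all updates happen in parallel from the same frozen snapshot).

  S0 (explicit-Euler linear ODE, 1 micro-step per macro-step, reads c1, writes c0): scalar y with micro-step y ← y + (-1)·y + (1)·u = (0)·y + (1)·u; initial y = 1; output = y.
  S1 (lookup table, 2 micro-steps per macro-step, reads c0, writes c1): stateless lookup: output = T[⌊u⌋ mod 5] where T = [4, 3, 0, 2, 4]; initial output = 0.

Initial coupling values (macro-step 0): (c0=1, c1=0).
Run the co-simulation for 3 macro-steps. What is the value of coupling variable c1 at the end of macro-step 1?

macro 1: S0 reads c1=0 → after 1×micro: 0; S1 reads c0=1 → after 2×micro: 3 ⇒ (c0=0, c1=3)
macro 2: S0 reads c1=3 → after 1×micro: 3; S1 reads c0=0 → after 2×micro: 4 ⇒ (c0=3, c1=4)
macro 3: S0 reads c1=4 → after 1×micro: 4; S1 reads c0=3 → after 2×micro: 2 ⇒ (c0=4, c1=2)

c1 at macro-step 1 = 3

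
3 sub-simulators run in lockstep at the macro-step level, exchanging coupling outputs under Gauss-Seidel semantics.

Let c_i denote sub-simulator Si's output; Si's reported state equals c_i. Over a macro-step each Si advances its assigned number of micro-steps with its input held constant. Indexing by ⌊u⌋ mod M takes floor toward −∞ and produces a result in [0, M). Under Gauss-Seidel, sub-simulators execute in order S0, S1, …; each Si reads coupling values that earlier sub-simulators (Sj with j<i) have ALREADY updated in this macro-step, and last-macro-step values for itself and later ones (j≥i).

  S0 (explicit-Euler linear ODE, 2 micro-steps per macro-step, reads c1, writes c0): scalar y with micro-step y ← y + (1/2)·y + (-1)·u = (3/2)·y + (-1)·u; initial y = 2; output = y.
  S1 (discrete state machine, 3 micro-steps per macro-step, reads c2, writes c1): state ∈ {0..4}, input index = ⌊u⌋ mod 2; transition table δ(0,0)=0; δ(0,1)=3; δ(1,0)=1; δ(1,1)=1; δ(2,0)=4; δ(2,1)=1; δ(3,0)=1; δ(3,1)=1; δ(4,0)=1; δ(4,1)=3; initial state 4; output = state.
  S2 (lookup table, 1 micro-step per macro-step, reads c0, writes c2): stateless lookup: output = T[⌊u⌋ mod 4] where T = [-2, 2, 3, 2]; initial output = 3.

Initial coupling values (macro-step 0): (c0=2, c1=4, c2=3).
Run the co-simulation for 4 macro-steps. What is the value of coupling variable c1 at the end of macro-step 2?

c1 at macro-step 2 = 1

macro 1: S0 reads c1=4 → after 2×micro: -11/2; S1 reads c2=3 → after 3×micro: 1; S2 reads c0=-11/2 → after 1×micro: 3 ⇒ (c0=-11/2, c1=1, c2=3)
macro 2: S0 reads c1=1 → after 2×micro: -119/8; S1 reads c2=3 → after 3×micro: 1; S2 reads c0=-119/8 → after 1×micro: 2 ⇒ (c0=-119/8, c1=1, c2=2)
macro 3: S0 reads c1=1 → after 2×micro: -1151/32; S1 reads c2=2 → after 3×micro: 1; S2 reads c0=-1151/32 → after 1×micro: -2 ⇒ (c0=-1151/32, c1=1, c2=-2)
macro 4: S0 reads c1=1 → after 2×micro: -10679/128; S1 reads c2=-2 → after 3×micro: 1; S2 reads c0=-10679/128 → after 1×micro: -2 ⇒ (c0=-10679/128, c1=1, c2=-2)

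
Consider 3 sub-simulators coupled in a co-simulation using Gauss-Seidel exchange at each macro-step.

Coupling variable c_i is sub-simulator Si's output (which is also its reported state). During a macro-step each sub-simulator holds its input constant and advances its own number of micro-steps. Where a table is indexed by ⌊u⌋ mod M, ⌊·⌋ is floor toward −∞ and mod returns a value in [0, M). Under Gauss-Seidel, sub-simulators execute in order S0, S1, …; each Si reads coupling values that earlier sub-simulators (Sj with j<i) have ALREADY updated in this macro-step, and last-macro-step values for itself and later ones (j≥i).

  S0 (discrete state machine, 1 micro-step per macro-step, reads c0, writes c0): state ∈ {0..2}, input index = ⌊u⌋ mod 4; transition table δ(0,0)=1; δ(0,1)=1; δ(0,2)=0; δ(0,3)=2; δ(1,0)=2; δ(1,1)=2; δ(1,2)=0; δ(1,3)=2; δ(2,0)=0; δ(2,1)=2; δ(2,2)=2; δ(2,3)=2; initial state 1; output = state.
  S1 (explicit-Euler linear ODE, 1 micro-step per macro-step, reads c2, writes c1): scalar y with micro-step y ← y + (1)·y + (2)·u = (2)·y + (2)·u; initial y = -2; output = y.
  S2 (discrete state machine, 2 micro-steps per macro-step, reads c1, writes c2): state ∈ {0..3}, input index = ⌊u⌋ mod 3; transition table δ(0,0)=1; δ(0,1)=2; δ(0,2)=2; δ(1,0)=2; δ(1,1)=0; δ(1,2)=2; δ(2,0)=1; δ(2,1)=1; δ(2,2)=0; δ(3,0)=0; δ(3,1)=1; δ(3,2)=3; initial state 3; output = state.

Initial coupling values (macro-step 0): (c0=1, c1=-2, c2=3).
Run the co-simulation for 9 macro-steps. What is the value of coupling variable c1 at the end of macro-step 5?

macro 1: S0 reads c0=1 → after 1×micro: 2; S1 reads c2=3 → after 1×micro: 2; S2 reads c1=2 → after 2×micro: 3 ⇒ (c0=2, c1=2, c2=3)
macro 2: S0 reads c0=2 → after 1×micro: 2; S1 reads c2=3 → after 1×micro: 10; S2 reads c1=10 → after 2×micro: 0 ⇒ (c0=2, c1=10, c2=0)
macro 3: S0 reads c0=2 → after 1×micro: 2; S1 reads c2=0 → after 1×micro: 20; S2 reads c1=20 → after 2×micro: 0 ⇒ (c0=2, c1=20, c2=0)
macro 4: S0 reads c0=2 → after 1×micro: 2; S1 reads c2=0 → after 1×micro: 40; S2 reads c1=40 → after 2×micro: 1 ⇒ (c0=2, c1=40, c2=1)
macro 5: S0 reads c0=2 → after 1×micro: 2; S1 reads c2=1 → after 1×micro: 82; S2 reads c1=82 → after 2×micro: 2 ⇒ (c0=2, c1=82, c2=2)
macro 6: S0 reads c0=2 → after 1×micro: 2; S1 reads c2=2 → after 1×micro: 168; S2 reads c1=168 → after 2×micro: 2 ⇒ (c0=2, c1=168, c2=2)
macro 7: S0 reads c0=2 → after 1×micro: 2; S1 reads c2=2 → after 1×micro: 340; S2 reads c1=340 → after 2×micro: 0 ⇒ (c0=2, c1=340, c2=0)
macro 8: S0 reads c0=2 → after 1×micro: 2; S1 reads c2=0 → after 1×micro: 680; S2 reads c1=680 → after 2×micro: 0 ⇒ (c0=2, c1=680, c2=0)
macro 9: S0 reads c0=2 → after 1×micro: 2; S1 reads c2=0 → after 1×micro: 1360; S2 reads c1=1360 → after 2×micro: 1 ⇒ (c0=2, c1=1360, c2=1)

c1 at macro-step 5 = 82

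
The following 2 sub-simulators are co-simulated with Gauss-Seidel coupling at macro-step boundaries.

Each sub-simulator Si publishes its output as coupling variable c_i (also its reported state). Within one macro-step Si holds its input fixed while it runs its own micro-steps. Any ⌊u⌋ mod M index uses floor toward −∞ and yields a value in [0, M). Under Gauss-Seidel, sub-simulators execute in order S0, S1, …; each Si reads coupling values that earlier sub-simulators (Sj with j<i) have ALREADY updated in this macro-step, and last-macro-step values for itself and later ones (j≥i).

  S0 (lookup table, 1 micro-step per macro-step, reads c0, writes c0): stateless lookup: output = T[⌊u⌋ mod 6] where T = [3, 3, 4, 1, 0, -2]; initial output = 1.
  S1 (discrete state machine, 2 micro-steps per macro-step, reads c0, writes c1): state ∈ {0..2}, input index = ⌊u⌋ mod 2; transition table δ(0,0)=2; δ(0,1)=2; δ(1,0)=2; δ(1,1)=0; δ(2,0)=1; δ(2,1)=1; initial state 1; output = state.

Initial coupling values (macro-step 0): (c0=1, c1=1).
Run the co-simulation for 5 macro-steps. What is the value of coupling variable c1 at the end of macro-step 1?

c1 at macro-step 1 = 2

macro 1: S0 reads c0=1 → after 1×micro: 3; S1 reads c0=3 → after 2×micro: 2 ⇒ (c0=3, c1=2)
macro 2: S0 reads c0=3 → after 1×micro: 1; S1 reads c0=1 → after 2×micro: 0 ⇒ (c0=1, c1=0)
macro 3: S0 reads c0=1 → after 1×micro: 3; S1 reads c0=3 → after 2×micro: 1 ⇒ (c0=3, c1=1)
macro 4: S0 reads c0=3 → after 1×micro: 1; S1 reads c0=1 → after 2×micro: 2 ⇒ (c0=1, c1=2)
macro 5: S0 reads c0=1 → after 1×micro: 3; S1 reads c0=3 → after 2×micro: 0 ⇒ (c0=3, c1=0)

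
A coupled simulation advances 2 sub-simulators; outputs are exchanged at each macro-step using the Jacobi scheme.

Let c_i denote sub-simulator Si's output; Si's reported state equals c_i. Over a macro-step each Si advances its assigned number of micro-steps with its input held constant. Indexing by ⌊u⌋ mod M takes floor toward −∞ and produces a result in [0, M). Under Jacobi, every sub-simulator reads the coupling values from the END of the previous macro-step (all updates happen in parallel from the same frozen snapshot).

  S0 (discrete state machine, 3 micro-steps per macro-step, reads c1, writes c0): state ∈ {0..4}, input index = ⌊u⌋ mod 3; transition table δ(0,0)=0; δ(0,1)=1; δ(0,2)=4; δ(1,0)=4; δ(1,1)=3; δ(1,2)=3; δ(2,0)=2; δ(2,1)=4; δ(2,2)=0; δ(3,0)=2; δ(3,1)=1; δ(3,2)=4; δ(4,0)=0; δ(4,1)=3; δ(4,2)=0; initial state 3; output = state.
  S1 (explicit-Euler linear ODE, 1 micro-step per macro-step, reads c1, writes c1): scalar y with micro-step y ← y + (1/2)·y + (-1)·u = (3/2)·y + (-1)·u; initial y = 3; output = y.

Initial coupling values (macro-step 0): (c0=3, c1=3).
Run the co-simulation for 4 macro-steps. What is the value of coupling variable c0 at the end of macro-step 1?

macro 1: S0 reads c1=3 → after 3×micro: 2; S1 reads c1=3 → after 1×micro: 3/2 ⇒ (c0=2, c1=3/2)
macro 2: S0 reads c1=3/2 → after 3×micro: 1; S1 reads c1=3/2 → after 1×micro: 3/4 ⇒ (c0=1, c1=3/4)
macro 3: S0 reads c1=3/4 → after 3×micro: 0; S1 reads c1=3/4 → after 1×micro: 3/8 ⇒ (c0=0, c1=3/8)
macro 4: S0 reads c1=3/8 → after 3×micro: 0; S1 reads c1=3/8 → after 1×micro: 3/16 ⇒ (c0=0, c1=3/16)

c0 at macro-step 1 = 2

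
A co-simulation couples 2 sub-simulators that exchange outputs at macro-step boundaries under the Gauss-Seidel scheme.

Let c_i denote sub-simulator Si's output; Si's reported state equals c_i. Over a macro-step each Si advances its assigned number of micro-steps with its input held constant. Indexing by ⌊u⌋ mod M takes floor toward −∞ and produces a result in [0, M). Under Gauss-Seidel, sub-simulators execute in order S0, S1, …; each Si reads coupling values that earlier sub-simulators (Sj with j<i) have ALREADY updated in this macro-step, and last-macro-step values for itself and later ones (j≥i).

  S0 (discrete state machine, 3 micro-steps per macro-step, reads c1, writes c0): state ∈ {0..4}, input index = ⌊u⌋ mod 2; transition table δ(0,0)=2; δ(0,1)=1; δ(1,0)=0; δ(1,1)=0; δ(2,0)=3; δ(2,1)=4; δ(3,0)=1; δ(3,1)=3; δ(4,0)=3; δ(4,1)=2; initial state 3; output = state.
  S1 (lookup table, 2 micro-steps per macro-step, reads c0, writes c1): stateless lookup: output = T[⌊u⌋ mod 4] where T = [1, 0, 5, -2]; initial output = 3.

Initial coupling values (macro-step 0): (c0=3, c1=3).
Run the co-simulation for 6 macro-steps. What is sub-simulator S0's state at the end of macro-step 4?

S0 state at macro-step 4 = 2

macro 1: S0 reads c1=3 → after 3×micro: 3; S1 reads c0=3 → after 2×micro: -2 ⇒ (c0=3, c1=-2)
macro 2: S0 reads c1=-2 → after 3×micro: 2; S1 reads c0=2 → after 2×micro: 5 ⇒ (c0=2, c1=5)
macro 3: S0 reads c1=5 → after 3×micro: 4; S1 reads c0=4 → after 2×micro: 1 ⇒ (c0=4, c1=1)
macro 4: S0 reads c1=1 → after 3×micro: 2; S1 reads c0=2 → after 2×micro: 5 ⇒ (c0=2, c1=5)
macro 5: S0 reads c1=5 → after 3×micro: 4; S1 reads c0=4 → after 2×micro: 1 ⇒ (c0=4, c1=1)
macro 6: S0 reads c1=1 → after 3×micro: 2; S1 reads c0=2 → after 2×micro: 5 ⇒ (c0=2, c1=5)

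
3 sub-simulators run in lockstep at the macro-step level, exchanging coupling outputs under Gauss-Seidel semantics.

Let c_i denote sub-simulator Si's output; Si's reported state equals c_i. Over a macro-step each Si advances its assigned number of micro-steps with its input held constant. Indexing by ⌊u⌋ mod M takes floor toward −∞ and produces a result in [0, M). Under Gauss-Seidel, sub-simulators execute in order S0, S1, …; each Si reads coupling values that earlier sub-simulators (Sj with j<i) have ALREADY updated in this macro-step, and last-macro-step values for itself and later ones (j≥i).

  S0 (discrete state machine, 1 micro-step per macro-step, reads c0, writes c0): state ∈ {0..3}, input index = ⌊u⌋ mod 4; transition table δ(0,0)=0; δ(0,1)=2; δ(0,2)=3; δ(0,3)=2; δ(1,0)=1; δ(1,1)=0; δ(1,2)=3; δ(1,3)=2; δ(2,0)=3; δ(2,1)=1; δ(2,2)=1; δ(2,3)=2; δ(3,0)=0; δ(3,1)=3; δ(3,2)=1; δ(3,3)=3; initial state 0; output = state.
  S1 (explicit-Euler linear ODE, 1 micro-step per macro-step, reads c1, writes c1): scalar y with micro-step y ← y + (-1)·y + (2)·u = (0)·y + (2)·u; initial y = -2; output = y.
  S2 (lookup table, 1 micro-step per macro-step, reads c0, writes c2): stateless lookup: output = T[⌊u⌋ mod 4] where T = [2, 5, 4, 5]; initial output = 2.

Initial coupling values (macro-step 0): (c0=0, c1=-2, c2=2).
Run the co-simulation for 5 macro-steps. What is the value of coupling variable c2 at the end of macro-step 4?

c2 at macro-step 4 = 2

macro 1: S0 reads c0=0 → after 1×micro: 0; S1 reads c1=-2 → after 1×micro: -4; S2 reads c0=0 → after 1×micro: 2 ⇒ (c0=0, c1=-4, c2=2)
macro 2: S0 reads c0=0 → after 1×micro: 0; S1 reads c1=-4 → after 1×micro: -8; S2 reads c0=0 → after 1×micro: 2 ⇒ (c0=0, c1=-8, c2=2)
macro 3: S0 reads c0=0 → after 1×micro: 0; S1 reads c1=-8 → after 1×micro: -16; S2 reads c0=0 → after 1×micro: 2 ⇒ (c0=0, c1=-16, c2=2)
macro 4: S0 reads c0=0 → after 1×micro: 0; S1 reads c1=-16 → after 1×micro: -32; S2 reads c0=0 → after 1×micro: 2 ⇒ (c0=0, c1=-32, c2=2)
macro 5: S0 reads c0=0 → after 1×micro: 0; S1 reads c1=-32 → after 1×micro: -64; S2 reads c0=0 → after 1×micro: 2 ⇒ (c0=0, c1=-64, c2=2)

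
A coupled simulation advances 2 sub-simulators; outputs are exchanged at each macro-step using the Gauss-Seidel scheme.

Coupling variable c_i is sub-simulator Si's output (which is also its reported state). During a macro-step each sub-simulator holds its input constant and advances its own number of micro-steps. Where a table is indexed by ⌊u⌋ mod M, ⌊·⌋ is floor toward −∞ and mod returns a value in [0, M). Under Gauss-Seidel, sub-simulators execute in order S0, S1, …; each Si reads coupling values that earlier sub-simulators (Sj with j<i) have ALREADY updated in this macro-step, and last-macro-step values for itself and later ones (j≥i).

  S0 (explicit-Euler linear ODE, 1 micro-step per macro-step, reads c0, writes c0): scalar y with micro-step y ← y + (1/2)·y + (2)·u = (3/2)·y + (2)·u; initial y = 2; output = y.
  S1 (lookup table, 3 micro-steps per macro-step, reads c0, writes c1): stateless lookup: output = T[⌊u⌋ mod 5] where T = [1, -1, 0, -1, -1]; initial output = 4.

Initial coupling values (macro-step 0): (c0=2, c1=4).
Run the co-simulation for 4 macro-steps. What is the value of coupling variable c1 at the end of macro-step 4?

macro 1: S0 reads c0=2 → after 1×micro: 7; S1 reads c0=7 → after 3×micro: 0 ⇒ (c0=7, c1=0)
macro 2: S0 reads c0=7 → after 1×micro: 49/2; S1 reads c0=49/2 → after 3×micro: -1 ⇒ (c0=49/2, c1=-1)
macro 3: S0 reads c0=49/2 → after 1×micro: 343/4; S1 reads c0=343/4 → after 3×micro: 1 ⇒ (c0=343/4, c1=1)
macro 4: S0 reads c0=343/4 → after 1×micro: 2401/8; S1 reads c0=2401/8 → after 3×micro: 1 ⇒ (c0=2401/8, c1=1)

c1 at macro-step 4 = 1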